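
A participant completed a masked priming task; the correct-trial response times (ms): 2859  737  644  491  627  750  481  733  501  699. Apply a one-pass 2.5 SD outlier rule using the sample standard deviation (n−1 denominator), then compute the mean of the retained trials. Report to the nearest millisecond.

n = 10, ΣRT = 8522, M = 852.200
Σ(x−M)² = 4574299.60; s = √(4574299.60/9) = 712.920
Cutoffs: 852.200 ± 2.5·712.920 → [-930.1, 2634.5]
Outside: 2859 → excluded.
Retained (n=9): Σ = 5663, mean = 5663/9 = 629.222

629 ms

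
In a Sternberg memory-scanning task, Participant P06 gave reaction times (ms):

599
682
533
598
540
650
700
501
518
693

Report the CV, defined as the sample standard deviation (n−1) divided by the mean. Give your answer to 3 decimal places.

n = 10, Σ = 6014, M = 601.4000
Σ(x−M)² = 52472.400; s = √(52472.400/9) = 76.3562
CV = 76.3562 / 601.4000 = 0.12696

0.127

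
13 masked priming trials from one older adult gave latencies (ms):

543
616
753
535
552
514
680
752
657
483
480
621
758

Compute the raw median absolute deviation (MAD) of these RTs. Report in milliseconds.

81 ms

Sorted: 480, 483, 514, 535, 543, 552, 616, 621, 657, 680, 752, 753, 758 → median = 616
|x − 616|: 73, 0, 137, 81, 64, 102, 64, 136, 41, 133, 136, 5, 142
Sorted deviations: 0, 5, 41, 64, 64, 73, 81, 102, 133, 136, 136, 137, 142 → MAD = 81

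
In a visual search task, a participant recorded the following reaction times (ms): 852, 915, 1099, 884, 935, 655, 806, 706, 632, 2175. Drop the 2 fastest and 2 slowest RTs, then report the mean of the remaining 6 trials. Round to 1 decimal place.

Sorted: 632, 655, 706, 806, 852, 884, 915, 935, 1099, 2175
Drop lowest 2 (632, 655) and highest 2 (1099, 2175)
Remaining (n=6): Σ = 5098, mean = 5098/6 = 849.667

849.7 ms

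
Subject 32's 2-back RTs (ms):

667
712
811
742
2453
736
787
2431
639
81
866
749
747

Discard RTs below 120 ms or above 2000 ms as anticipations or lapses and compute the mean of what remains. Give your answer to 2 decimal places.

Excluded: 81, 2431, 2453
Retained (n=10): Σ = 7456
Mean = 7456/10 = 745.6000

745.60 ms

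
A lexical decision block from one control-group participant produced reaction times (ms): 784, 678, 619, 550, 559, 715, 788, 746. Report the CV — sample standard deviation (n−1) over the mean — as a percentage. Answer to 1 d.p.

14.0%

n = 8, Σ = 5439, M = 679.8750
Σ(x−M)² = 63326.875; s = √(63326.875/7) = 95.1141
CV = 95.1141 / 679.8750 = 0.13990 = 13.990%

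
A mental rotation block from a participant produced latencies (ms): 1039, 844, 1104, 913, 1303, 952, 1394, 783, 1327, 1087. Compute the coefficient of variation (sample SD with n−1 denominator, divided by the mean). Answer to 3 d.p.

0.196

n = 10, Σ = 10746, M = 1074.6000
Σ(x−M)² = 399526.400; s = √(399526.400/9) = 210.6937
CV = 210.6937 / 1074.6000 = 0.19607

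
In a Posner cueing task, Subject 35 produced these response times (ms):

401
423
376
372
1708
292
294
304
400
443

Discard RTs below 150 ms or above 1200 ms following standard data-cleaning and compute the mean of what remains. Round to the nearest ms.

Excluded: 1708
Retained (n=9): Σ = 3305
Mean = 3305/9 = 367.2222

367 ms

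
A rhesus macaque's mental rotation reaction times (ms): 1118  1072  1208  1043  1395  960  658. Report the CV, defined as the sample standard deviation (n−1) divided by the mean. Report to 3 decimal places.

0.213

n = 7, Σ = 7454, M = 1064.8571
Σ(x−M)² = 309364.857; s = √(309364.857/6) = 227.0701
CV = 227.0701 / 1064.8571 = 0.21324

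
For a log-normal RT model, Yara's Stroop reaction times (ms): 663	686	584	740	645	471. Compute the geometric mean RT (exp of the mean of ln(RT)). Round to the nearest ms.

625 ms

ln(RT): 6.4968, 6.5309, 6.3699, 6.6067, 6.4693, 6.1549
Mean ln(RT) = 38.6283/6 = 6.43805
Geometric mean = exp(6.43805) = 625.19 ms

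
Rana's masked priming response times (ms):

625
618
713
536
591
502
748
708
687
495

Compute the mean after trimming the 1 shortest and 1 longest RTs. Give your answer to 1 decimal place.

622.5 ms

Sorted: 495, 502, 536, 591, 618, 625, 687, 708, 713, 748
Drop lowest 1 (495) and highest 1 (748)
Remaining (n=8): Σ = 4980, mean = 4980/8 = 622.500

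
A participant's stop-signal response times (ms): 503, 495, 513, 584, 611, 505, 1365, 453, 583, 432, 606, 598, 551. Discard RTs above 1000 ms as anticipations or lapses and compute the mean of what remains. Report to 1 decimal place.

536.2 ms

Excluded: 1365
Retained (n=12): Σ = 6434
Mean = 6434/12 = 536.1667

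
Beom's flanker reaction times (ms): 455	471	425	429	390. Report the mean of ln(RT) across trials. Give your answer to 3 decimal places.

ln(RT): 6.1203, 6.1549, 6.0521, 6.0615, 5.9661
Σ ln(RT) = 30.3548
Mean = 30.3548/5 = 6.07097

6.071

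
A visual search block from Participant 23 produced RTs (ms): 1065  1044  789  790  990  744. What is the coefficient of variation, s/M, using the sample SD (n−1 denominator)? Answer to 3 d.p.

n = 6, Σ = 5422, M = 903.6667
Σ(x−M)² = 104737.333; s = √(104737.333/5) = 144.7324
CV = 144.7324 / 903.6667 = 0.16016

0.160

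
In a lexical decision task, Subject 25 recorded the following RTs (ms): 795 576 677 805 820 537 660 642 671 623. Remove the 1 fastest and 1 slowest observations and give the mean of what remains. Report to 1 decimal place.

Sorted: 537, 576, 623, 642, 660, 671, 677, 795, 805, 820
Drop lowest 1 (537) and highest 1 (820)
Remaining (n=8): Σ = 5449, mean = 5449/8 = 681.125

681.1 ms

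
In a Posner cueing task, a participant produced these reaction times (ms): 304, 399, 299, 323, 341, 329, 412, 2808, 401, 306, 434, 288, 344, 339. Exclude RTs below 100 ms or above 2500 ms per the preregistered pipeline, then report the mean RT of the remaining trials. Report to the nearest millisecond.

348 ms

Excluded: 2808
Retained (n=13): Σ = 4519
Mean = 4519/13 = 347.6154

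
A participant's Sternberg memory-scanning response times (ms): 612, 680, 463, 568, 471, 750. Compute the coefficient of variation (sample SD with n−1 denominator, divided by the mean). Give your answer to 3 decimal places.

0.193

n = 6, Σ = 3544, M = 590.6667
Σ(x−M)² = 64955.333; s = √(64955.333/5) = 113.9784
CV = 113.9784 / 590.6667 = 0.19297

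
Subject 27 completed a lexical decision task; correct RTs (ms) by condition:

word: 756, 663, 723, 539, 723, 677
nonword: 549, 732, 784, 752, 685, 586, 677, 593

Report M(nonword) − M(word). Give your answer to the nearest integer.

M(word) = 4081/6 = 680.167
M(nonword) = 5358/8 = 669.750
Difference = 669.750 − 680.167 = -10.417 ms

-10 ms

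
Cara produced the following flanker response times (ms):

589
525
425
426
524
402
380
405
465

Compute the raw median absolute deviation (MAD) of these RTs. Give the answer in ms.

Sorted: 380, 402, 405, 425, 426, 465, 524, 525, 589 → median = 426
|x − 426|: 163, 99, 1, 0, 98, 24, 46, 21, 39
Sorted deviations: 0, 1, 21, 24, 39, 46, 98, 99, 163 → MAD = 39

39 ms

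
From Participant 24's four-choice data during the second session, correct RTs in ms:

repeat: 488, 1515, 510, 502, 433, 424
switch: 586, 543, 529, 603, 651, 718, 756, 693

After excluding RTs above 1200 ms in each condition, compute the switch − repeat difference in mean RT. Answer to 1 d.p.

163.5 ms

repeat: exclude 1515
M(repeat) = 2357/5 = 471.400
M(switch) = 5079/8 = 634.875
Difference = 634.875 − 471.400 = 163.475 ms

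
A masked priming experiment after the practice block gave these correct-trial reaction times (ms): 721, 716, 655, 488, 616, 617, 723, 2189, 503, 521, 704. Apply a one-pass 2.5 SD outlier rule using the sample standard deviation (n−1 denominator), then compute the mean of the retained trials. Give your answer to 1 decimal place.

626.4 ms

n = 11, ΣRT = 8453, M = 768.455
Σ(x−M)² = 2298580.73; s = √(2298580.73/10) = 479.435
Cutoffs: 768.455 ± 2.5·479.435 → [-430.1, 1967.0]
Outside: 2189 → excluded.
Retained (n=10): Σ = 6264, mean = 6264/10 = 626.400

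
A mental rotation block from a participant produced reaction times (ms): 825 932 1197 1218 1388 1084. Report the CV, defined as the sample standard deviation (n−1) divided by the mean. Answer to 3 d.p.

0.185

n = 6, Σ = 6644, M = 1107.3333
Σ(x−M)² = 210059.333; s = √(210059.333/5) = 204.9680
CV = 204.9680 / 1107.3333 = 0.18510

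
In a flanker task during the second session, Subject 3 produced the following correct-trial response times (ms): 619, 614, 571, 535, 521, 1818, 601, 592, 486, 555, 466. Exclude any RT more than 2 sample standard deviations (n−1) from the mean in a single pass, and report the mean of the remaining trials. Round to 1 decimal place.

n = 11, ΣRT = 7378, M = 670.727
Σ(x−M)² = 1473404.18; s = √(1473404.18/10) = 383.849
Cutoffs: 670.727 ± 2·383.849 → [-97.0, 1438.4]
Outside: 1818 → excluded.
Retained (n=10): Σ = 5560, mean = 5560/10 = 556.000

556.0 ms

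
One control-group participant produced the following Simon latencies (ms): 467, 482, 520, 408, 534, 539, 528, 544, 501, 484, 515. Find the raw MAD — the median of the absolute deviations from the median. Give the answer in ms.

24 ms

Sorted: 408, 467, 482, 484, 501, 515, 520, 528, 534, 539, 544 → median = 515
|x − 515|: 48, 33, 5, 107, 19, 24, 13, 29, 14, 31, 0
Sorted deviations: 0, 5, 13, 14, 19, 24, 29, 31, 33, 48, 107 → MAD = 24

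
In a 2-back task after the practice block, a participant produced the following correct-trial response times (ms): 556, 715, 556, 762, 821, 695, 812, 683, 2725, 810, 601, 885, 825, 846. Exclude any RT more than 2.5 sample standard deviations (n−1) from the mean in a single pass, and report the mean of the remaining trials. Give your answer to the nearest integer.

736 ms

n = 14, ΣRT = 12292, M = 878.000
Σ(x−M)² = 3823156.00; s = √(3823156.00/13) = 542.300
Cutoffs: 878.000 ± 2.5·542.300 → [-477.7, 2233.7]
Outside: 2725 → excluded.
Retained (n=13): Σ = 9567, mean = 9567/13 = 735.923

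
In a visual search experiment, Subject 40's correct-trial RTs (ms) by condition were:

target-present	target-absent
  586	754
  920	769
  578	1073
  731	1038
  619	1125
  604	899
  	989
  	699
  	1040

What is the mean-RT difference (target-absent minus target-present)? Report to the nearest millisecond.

M(target-present) = 4038/6 = 673.000
M(target-absent) = 8386/9 = 931.778
Difference = 931.778 − 673.000 = 258.778 ms

259 ms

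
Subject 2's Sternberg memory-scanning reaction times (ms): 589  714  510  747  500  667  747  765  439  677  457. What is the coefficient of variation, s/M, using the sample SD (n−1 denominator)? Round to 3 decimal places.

n = 11, Σ = 6812, M = 619.2727
Σ(x−M)² = 154362.182; s = √(154362.182/10) = 124.2426
CV = 124.2426 / 619.2727 = 0.20063

0.201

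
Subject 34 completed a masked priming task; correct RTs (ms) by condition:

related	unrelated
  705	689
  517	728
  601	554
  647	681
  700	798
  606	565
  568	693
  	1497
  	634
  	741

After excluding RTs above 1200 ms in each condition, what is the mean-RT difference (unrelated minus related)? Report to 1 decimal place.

55.3 ms

unrelated: exclude 1497
M(related) = 4344/7 = 620.571
M(unrelated) = 6083/9 = 675.889
Difference = 675.889 − 620.571 = 55.317 ms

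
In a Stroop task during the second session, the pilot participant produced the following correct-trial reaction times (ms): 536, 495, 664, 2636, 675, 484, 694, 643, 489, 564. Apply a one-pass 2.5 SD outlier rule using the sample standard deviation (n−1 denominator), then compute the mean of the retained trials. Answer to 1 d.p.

n = 10, ΣRT = 7880, M = 788.000
Σ(x−M)² = 3854456.00; s = √(3854456.00/9) = 654.426
Cutoffs: 788.000 ± 2.5·654.426 → [-848.1, 2424.1]
Outside: 2636 → excluded.
Retained (n=9): Σ = 5244, mean = 5244/9 = 582.667

582.7 ms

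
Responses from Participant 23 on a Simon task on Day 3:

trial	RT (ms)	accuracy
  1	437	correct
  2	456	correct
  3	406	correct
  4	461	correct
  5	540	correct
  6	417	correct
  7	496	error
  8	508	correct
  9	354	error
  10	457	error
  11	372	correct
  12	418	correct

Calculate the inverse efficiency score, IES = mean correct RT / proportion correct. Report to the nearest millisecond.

595 ms

Correct trials (n=9): 437, 456, 406, 461, 540, 417, 508, 372, 418
Mean correct RT = 4015/9 = 446.1111 ms
Proportion correct = 9/12
IES = 446.1111 / (9/12) = 594.815 ms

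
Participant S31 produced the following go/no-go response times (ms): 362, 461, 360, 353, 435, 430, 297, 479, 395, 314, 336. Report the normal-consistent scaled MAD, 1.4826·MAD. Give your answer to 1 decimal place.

71.2 ms

Sorted: 297, 314, 336, 353, 360, 362, 395, 430, 435, 461, 479 → median = 362
|x − 362| sorted: 0, 2, 9, 26, 33, 48, 65, 68, 73, 99, 117 → MAD = 48
Robust SD ≈ 1.4826 × 48 = 71.165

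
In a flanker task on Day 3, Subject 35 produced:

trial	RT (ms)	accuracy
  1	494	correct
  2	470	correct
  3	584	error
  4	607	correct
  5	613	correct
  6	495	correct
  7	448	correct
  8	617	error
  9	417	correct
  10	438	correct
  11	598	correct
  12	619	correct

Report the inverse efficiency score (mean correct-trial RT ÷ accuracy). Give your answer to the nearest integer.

Correct trials (n=10): 494, 470, 607, 613, 495, 448, 417, 438, 598, 619
Mean correct RT = 5199/10 = 519.9000 ms
Proportion correct = 10/12
IES = 519.9000 / (10/12) = 623.880 ms

624 ms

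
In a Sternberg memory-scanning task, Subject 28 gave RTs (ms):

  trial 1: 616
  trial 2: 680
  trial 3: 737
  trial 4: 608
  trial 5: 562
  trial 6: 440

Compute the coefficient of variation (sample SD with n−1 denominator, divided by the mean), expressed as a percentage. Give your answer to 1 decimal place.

n = 6, Σ = 3643, M = 607.1667
Σ(x−M)² = 52224.833; s = √(52224.833/5) = 102.2006
CV = 102.2006 / 607.1667 = 0.16832 = 16.832%

16.8%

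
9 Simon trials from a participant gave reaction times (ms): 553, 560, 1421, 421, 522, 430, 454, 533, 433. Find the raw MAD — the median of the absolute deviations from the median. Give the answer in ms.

Sorted: 421, 430, 433, 454, 522, 533, 553, 560, 1421 → median = 522
|x − 522|: 31, 38, 899, 101, 0, 92, 68, 11, 89
Sorted deviations: 0, 11, 31, 38, 68, 89, 92, 101, 899 → MAD = 68

68 ms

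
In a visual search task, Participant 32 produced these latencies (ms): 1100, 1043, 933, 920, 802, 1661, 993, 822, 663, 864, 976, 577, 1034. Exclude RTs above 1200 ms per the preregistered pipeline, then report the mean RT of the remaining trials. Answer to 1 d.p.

893.9 ms

Excluded: 1661
Retained (n=12): Σ = 10727
Mean = 10727/12 = 893.9167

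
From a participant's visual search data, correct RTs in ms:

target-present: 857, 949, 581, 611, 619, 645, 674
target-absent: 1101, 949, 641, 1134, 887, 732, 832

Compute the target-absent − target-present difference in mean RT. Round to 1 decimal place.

191.4 ms

M(target-present) = 4936/7 = 705.143
M(target-absent) = 6276/7 = 896.571
Difference = 896.571 − 705.143 = 191.429 ms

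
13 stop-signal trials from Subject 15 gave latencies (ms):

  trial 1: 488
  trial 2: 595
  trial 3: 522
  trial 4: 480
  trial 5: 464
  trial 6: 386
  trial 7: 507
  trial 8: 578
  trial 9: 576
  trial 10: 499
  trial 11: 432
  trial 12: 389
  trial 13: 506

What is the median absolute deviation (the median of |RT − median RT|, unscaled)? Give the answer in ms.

35 ms

Sorted: 386, 389, 432, 464, 480, 488, 499, 506, 507, 522, 576, 578, 595 → median = 499
|x − 499|: 11, 96, 23, 19, 35, 113, 8, 79, 77, 0, 67, 110, 7
Sorted deviations: 0, 7, 8, 11, 19, 23, 35, 67, 77, 79, 96, 110, 113 → MAD = 35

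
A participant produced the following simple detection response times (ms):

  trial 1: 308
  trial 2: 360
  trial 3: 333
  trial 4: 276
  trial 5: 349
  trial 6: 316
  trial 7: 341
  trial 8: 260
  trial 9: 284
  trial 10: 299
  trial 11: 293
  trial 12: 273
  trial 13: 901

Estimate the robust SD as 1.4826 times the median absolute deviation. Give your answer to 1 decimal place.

Sorted: 260, 273, 276, 284, 293, 299, 308, 316, 333, 341, 349, 360, 901 → median = 308
|x − 308| sorted: 0, 8, 9, 15, 24, 25, 32, 33, 35, 41, 48, 52, 593 → MAD = 32
Robust SD ≈ 1.4826 × 32 = 47.443

47.4 ms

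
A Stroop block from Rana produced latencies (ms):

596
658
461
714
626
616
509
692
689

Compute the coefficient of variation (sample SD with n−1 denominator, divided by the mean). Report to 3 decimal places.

0.138

n = 9, Σ = 5561, M = 617.8889
Σ(x−M)² = 58414.889; s = √(58414.889/8) = 85.4509
CV = 85.4509 / 617.8889 = 0.13829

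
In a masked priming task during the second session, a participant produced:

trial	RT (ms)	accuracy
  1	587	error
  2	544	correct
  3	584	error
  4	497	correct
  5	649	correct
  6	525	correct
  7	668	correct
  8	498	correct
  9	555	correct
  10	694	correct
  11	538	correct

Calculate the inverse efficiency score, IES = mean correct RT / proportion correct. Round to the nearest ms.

702 ms

Correct trials (n=9): 544, 497, 649, 525, 668, 498, 555, 694, 538
Mean correct RT = 5168/9 = 574.2222 ms
Proportion correct = 9/11
IES = 574.2222 / (9/11) = 701.827 ms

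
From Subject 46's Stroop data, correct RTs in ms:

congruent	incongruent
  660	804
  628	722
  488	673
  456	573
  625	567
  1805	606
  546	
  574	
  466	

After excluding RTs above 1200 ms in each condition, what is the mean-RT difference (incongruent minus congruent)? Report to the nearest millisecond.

congruent: exclude 1805
M(congruent) = 4443/8 = 555.375
M(incongruent) = 3945/6 = 657.500
Difference = 657.500 − 555.375 = 102.125 ms

102 ms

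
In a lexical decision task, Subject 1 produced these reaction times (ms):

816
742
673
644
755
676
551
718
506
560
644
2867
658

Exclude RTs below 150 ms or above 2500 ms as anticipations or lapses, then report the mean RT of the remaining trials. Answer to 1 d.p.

661.9 ms

Excluded: 2867
Retained (n=12): Σ = 7943
Mean = 7943/12 = 661.9167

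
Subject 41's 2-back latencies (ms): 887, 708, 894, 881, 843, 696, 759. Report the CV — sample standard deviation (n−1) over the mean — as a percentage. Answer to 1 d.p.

n = 7, Σ = 5668, M = 809.7143
Σ(x−M)² = 45115.429; s = √(45115.429/6) = 86.7135
CV = 86.7135 / 809.7143 = 0.10709 = 10.709%

10.7%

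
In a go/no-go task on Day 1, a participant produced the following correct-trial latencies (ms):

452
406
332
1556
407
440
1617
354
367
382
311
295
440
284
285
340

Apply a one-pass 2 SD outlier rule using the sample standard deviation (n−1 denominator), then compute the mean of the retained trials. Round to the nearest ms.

n = 16, ΣRT = 8268, M = 516.750
Σ(x−M)² = 2662705.00; s = √(2662705.00/15) = 421.324
Cutoffs: 516.750 ± 2·421.324 → [-325.9, 1359.4]
Outside: 1556, 1617 → excluded.
Retained (n=14): Σ = 5095, mean = 5095/14 = 363.929

364 ms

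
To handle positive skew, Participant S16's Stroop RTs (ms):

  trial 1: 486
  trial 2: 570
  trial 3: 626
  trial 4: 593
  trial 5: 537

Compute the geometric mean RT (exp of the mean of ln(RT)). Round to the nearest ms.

560 ms

ln(RT): 6.1862, 6.3456, 6.4394, 6.3852, 6.2860
Mean ln(RT) = 31.6424/5 = 6.32848
Geometric mean = exp(6.32848) = 560.30 ms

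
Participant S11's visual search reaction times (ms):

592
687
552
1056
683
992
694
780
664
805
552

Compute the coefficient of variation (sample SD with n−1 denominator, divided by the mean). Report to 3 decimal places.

n = 11, Σ = 8057, M = 732.4545
Σ(x−M)² = 275100.727; s = √(275100.727/10) = 165.8616
CV = 165.8616 / 732.4545 = 0.22645

0.226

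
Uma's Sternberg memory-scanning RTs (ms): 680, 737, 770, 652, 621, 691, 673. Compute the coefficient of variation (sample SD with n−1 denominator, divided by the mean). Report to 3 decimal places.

n = 7, Σ = 4824, M = 689.1429
Σ(x−M)² = 15198.857; s = √(15198.857/6) = 50.3303
CV = 50.3303 / 689.1429 = 0.07303

0.073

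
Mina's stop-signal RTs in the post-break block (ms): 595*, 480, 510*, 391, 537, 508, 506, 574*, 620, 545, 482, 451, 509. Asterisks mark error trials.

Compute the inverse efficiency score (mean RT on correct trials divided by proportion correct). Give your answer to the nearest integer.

Correct trials (n=10): 480, 391, 537, 508, 506, 620, 545, 482, 451, 509
Mean correct RT = 5029/10 = 502.9000 ms
Proportion correct = 10/13
IES = 502.9000 / (10/13) = 653.770 ms

654 ms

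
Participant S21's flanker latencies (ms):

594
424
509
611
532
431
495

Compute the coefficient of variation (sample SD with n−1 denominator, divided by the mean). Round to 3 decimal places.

0.141

n = 7, Σ = 3596, M = 513.7143
Σ(x−M)² = 31507.429; s = √(31507.429/6) = 72.4654
CV = 72.4654 / 513.7143 = 0.14106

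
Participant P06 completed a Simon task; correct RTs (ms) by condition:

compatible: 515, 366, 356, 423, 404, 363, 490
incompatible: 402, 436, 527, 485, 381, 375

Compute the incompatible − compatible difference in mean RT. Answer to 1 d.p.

17.6 ms

M(compatible) = 2917/7 = 416.714
M(incompatible) = 2606/6 = 434.333
Difference = 434.333 − 416.714 = 17.619 ms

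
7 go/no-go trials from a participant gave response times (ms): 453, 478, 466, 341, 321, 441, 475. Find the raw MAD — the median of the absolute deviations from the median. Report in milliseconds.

Sorted: 321, 341, 441, 453, 466, 475, 478 → median = 453
|x − 453|: 0, 25, 13, 112, 132, 12, 22
Sorted deviations: 0, 12, 13, 22, 25, 112, 132 → MAD = 22

22 ms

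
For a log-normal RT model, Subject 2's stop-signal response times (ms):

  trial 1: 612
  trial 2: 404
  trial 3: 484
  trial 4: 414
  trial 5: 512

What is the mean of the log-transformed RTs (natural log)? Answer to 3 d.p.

6.173

ln(RT): 6.4167, 6.0014, 6.1821, 6.0259, 6.2383
Σ ln(RT) = 30.8644
Mean = 30.8644/5 = 6.17288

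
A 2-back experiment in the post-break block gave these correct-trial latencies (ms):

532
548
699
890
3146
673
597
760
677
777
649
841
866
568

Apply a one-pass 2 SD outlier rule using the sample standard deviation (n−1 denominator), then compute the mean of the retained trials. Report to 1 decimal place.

n = 14, ΣRT = 12223, M = 873.071
Σ(x−M)² = 5739850.93; s = √(5739850.93/13) = 664.475
Cutoffs: 873.071 ± 2·664.475 → [-455.9, 2202.0]
Outside: 3146 → excluded.
Retained (n=13): Σ = 9077, mean = 9077/13 = 698.231

698.2 ms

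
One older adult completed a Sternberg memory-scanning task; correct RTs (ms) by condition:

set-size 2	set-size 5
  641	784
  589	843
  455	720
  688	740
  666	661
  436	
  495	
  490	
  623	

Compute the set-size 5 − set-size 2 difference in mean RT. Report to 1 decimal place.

184.8 ms

M(set-size 2) = 5083/9 = 564.778
M(set-size 5) = 3748/5 = 749.600
Difference = 749.600 − 564.778 = 184.822 ms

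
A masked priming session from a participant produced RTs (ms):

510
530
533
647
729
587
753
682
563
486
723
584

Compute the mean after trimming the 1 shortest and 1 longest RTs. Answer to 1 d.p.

Sorted: 486, 510, 530, 533, 563, 584, 587, 647, 682, 723, 729, 753
Drop lowest 1 (486) and highest 1 (753)
Remaining (n=10): Σ = 6088, mean = 6088/10 = 608.800

608.8 ms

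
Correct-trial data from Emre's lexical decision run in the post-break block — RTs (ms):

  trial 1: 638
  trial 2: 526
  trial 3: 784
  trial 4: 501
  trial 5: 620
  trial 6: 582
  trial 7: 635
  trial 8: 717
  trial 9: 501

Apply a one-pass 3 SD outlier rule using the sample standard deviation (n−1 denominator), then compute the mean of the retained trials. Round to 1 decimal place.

n = 9, ΣRT = 5504, M = 611.556
Σ(x−M)² = 74814.22; s = √(74814.22/8) = 96.705
Cutoffs: 611.556 ± 3·96.705 → [321.4, 901.7]
No RTs fall outside the cutoffs; all 9 retained. Mean = 5504/9 = 611.556

611.6 ms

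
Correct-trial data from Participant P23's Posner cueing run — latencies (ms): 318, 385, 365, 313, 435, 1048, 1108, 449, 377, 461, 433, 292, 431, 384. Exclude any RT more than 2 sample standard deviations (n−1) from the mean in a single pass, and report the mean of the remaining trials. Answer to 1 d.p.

n = 14, ΣRT = 6799, M = 485.643
Σ(x−M)² = 856071.21; s = √(856071.21/13) = 256.616
Cutoffs: 485.643 ± 2·256.616 → [-27.6, 998.9]
Outside: 1048, 1108 → excluded.
Retained (n=12): Σ = 4643, mean = 4643/12 = 386.917

386.9 ms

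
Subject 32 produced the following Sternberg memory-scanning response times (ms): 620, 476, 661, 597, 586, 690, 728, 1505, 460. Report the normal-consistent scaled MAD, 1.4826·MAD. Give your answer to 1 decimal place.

Sorted: 460, 476, 586, 597, 620, 661, 690, 728, 1505 → median = 620
|x − 620| sorted: 0, 23, 34, 41, 70, 108, 144, 160, 885 → MAD = 70
Robust SD ≈ 1.4826 × 70 = 103.782

103.8 ms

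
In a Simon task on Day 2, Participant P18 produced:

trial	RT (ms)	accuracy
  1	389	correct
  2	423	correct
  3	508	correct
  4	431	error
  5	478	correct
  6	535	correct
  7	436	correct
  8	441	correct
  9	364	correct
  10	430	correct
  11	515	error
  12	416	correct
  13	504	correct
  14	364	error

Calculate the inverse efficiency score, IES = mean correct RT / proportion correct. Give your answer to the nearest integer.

570 ms

Correct trials (n=11): 389, 423, 508, 478, 535, 436, 441, 364, 430, 416, 504
Mean correct RT = 4924/11 = 447.6364 ms
Proportion correct = 11/14
IES = 447.6364 / (11/14) = 569.719 ms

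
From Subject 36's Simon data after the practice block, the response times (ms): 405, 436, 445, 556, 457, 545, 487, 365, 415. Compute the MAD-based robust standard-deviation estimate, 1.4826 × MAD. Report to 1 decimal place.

Sorted: 365, 405, 415, 436, 445, 457, 487, 545, 556 → median = 445
|x − 445| sorted: 0, 9, 12, 30, 40, 42, 80, 100, 111 → MAD = 40
Robust SD ≈ 1.4826 × 40 = 59.304

59.3 ms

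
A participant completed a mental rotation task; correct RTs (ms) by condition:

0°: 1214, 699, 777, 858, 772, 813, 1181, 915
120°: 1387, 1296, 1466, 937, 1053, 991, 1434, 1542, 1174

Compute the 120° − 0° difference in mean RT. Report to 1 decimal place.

M(0°) = 7229/8 = 903.625
M(120°) = 11280/9 = 1253.333
Difference = 1253.333 − 903.625 = 349.708 ms

349.7 ms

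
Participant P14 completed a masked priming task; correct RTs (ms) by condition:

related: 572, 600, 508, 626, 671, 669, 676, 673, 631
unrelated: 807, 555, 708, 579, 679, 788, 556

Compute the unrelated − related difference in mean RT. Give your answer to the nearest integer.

42 ms

M(related) = 5626/9 = 625.111
M(unrelated) = 4672/7 = 667.429
Difference = 667.429 − 625.111 = 42.317 ms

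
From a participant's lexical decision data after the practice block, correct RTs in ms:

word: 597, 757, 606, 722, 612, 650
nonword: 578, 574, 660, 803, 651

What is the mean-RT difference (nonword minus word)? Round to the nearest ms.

M(word) = 3944/6 = 657.333
M(nonword) = 3266/5 = 653.200
Difference = 653.200 − 657.333 = -4.133 ms

-4 ms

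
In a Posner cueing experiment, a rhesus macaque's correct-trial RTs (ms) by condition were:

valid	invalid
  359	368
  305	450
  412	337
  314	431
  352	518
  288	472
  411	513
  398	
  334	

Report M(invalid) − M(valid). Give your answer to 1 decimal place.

M(valid) = 3173/9 = 352.556
M(invalid) = 3089/7 = 441.286
Difference = 441.286 − 352.556 = 88.730 ms

88.7 ms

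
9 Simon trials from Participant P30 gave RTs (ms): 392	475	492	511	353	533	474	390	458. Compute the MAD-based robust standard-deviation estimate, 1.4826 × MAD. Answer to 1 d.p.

54.9 ms

Sorted: 353, 390, 392, 458, 474, 475, 492, 511, 533 → median = 474
|x − 474| sorted: 0, 1, 16, 18, 37, 59, 82, 84, 121 → MAD = 37
Robust SD ≈ 1.4826 × 37 = 54.856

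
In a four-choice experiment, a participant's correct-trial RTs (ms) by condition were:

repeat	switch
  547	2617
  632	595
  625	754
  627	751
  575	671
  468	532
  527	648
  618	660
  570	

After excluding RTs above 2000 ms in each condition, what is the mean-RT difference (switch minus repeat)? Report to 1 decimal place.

switch: exclude 2617
M(repeat) = 5189/9 = 576.556
M(switch) = 4611/7 = 658.714
Difference = 658.714 − 576.556 = 82.159 ms

82.2 ms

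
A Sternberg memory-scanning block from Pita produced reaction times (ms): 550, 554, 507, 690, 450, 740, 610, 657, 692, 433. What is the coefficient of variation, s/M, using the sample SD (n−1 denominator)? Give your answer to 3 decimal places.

0.181

n = 10, Σ = 5883, M = 588.3000
Σ(x−M)² = 101798.100; s = √(101798.100/9) = 106.3527
CV = 106.3527 / 588.3000 = 0.18078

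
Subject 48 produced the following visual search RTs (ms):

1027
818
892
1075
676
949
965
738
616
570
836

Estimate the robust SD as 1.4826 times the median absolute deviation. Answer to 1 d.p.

Sorted: 570, 616, 676, 738, 818, 836, 892, 949, 965, 1027, 1075 → median = 836
|x − 836| sorted: 0, 18, 56, 98, 113, 129, 160, 191, 220, 239, 266 → MAD = 129
Robust SD ≈ 1.4826 × 129 = 191.255

191.3 ms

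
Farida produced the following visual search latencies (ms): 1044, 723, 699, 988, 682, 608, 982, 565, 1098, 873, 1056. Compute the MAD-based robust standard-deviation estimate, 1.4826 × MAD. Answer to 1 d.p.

258.0 ms

Sorted: 565, 608, 682, 699, 723, 873, 982, 988, 1044, 1056, 1098 → median = 873
|x − 873| sorted: 0, 109, 115, 150, 171, 174, 183, 191, 225, 265, 308 → MAD = 174
Robust SD ≈ 1.4826 × 174 = 257.972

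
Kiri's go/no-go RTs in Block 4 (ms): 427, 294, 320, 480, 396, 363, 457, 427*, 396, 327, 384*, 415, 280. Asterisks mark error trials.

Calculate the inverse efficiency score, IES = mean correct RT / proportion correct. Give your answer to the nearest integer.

Correct trials (n=11): 427, 294, 320, 480, 396, 363, 457, 396, 327, 415, 280
Mean correct RT = 4155/11 = 377.7273 ms
Proportion correct = 11/13
IES = 377.7273 / (11/13) = 446.405 ms

446 ms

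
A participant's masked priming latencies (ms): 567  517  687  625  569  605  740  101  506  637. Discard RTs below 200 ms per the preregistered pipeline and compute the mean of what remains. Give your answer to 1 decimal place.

605.9 ms

Excluded: 101
Retained (n=9): Σ = 5453
Mean = 5453/9 = 605.8889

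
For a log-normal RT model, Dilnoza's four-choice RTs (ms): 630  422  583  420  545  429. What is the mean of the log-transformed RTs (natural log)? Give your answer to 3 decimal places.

6.210

ln(RT): 6.4457, 6.0450, 6.3682, 6.0403, 6.3008, 6.0615
Σ ln(RT) = 37.2614
Mean = 37.2614/6 = 6.21023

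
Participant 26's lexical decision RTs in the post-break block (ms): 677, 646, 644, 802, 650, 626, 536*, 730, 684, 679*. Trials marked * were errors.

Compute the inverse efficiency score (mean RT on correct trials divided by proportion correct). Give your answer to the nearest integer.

Correct trials (n=8): 677, 646, 644, 802, 650, 626, 730, 684
Mean correct RT = 5459/8 = 682.3750 ms
Proportion correct = 8/10
IES = 682.3750 / (8/10) = 852.969 ms

853 ms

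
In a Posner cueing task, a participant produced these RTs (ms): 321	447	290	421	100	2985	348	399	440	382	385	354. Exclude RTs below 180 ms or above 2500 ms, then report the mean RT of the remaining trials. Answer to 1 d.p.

378.7 ms

Excluded: 100, 2985
Retained (n=10): Σ = 3787
Mean = 3787/10 = 378.7000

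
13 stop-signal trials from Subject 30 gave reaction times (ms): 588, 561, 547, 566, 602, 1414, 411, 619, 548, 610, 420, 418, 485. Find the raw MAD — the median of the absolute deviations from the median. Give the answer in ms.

Sorted: 411, 418, 420, 485, 547, 548, 561, 566, 588, 602, 610, 619, 1414 → median = 561
|x − 561|: 27, 0, 14, 5, 41, 853, 150, 58, 13, 49, 141, 143, 76
Sorted deviations: 0, 5, 13, 14, 27, 41, 49, 58, 76, 141, 143, 150, 853 → MAD = 49

49 ms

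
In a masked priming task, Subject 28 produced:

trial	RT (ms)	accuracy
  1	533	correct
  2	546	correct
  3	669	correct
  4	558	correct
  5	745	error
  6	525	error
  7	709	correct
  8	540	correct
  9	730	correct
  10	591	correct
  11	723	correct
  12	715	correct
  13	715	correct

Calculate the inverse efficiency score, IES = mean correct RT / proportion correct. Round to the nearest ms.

755 ms

Correct trials (n=11): 533, 546, 669, 558, 709, 540, 730, 591, 723, 715, 715
Mean correct RT = 7029/11 = 639.0000 ms
Proportion correct = 11/13
IES = 639.0000 / (11/13) = 755.182 ms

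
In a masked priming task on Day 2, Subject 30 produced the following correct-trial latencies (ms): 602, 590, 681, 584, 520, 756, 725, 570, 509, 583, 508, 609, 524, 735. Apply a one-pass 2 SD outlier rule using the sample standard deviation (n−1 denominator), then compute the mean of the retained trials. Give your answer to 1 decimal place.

n = 14, ΣRT = 8496, M = 606.857
Σ(x−M)² = 94639.71; s = √(94639.71/13) = 85.323
Cutoffs: 606.857 ± 2·85.323 → [436.2, 777.5]
No RTs fall outside the cutoffs; all 14 retained. Mean = 8496/14 = 606.857

606.9 ms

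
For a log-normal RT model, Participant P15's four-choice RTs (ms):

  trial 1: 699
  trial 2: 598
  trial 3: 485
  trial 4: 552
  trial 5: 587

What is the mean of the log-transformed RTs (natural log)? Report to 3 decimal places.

ln(RT): 6.5497, 6.3936, 6.1841, 6.3135, 6.3750
Σ ln(RT) = 31.8160
Mean = 31.8160/5 = 6.36319

6.363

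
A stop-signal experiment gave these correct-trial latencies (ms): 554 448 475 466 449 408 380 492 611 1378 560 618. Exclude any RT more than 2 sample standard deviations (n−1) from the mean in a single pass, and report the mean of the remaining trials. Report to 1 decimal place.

496.5 ms

n = 12, ΣRT = 6839, M = 569.917
Σ(x−M)² = 774998.92; s = √(774998.92/11) = 265.433
Cutoffs: 569.917 ± 2·265.433 → [39.1, 1100.8]
Outside: 1378 → excluded.
Retained (n=11): Σ = 5461, mean = 5461/11 = 496.455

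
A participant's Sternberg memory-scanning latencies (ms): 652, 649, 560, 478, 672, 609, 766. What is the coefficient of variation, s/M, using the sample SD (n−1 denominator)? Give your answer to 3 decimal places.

0.145

n = 7, Σ = 4386, M = 626.5714
Σ(x−M)² = 49467.714; s = √(49467.714/6) = 90.7999
CV = 90.7999 / 626.5714 = 0.14492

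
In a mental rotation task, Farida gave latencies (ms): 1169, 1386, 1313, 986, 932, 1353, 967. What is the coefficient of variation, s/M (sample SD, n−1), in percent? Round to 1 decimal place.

17.0%

n = 7, Σ = 8106, M = 1158.0000
Σ(x−M)² = 231296.000; s = √(231296.000/6) = 196.3398
CV = 196.3398 / 1158.0000 = 0.16955 = 16.955%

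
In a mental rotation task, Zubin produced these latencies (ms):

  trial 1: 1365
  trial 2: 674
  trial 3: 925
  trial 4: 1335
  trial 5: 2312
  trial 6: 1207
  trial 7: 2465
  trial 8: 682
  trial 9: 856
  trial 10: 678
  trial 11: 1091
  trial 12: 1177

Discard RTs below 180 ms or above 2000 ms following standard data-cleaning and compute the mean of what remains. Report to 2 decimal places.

Excluded: 2312, 2465
Retained (n=10): Σ = 9990
Mean = 9990/10 = 999.0000

999.00 ms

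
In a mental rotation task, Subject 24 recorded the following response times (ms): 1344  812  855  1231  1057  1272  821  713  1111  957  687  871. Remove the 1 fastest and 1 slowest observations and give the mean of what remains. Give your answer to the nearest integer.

970 ms

Sorted: 687, 713, 812, 821, 855, 871, 957, 1057, 1111, 1231, 1272, 1344
Drop lowest 1 (687) and highest 1 (1344)
Remaining (n=10): Σ = 9700, mean = 9700/10 = 970.000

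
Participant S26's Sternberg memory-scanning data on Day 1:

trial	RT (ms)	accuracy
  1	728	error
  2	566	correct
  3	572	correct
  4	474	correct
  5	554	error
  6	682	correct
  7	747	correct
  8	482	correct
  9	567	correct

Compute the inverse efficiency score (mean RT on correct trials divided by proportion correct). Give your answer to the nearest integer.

751 ms

Correct trials (n=7): 566, 572, 474, 682, 747, 482, 567
Mean correct RT = 4090/7 = 584.2857 ms
Proportion correct = 7/9
IES = 584.2857 / (7/9) = 751.224 ms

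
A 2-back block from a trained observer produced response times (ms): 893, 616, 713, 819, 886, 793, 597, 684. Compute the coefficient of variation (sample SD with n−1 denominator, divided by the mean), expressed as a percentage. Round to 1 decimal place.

15.3%

n = 8, Σ = 6001, M = 750.1250
Σ(x−M)² = 92644.875; s = √(92644.875/7) = 115.0434
CV = 115.0434 / 750.1250 = 0.15337 = 15.337%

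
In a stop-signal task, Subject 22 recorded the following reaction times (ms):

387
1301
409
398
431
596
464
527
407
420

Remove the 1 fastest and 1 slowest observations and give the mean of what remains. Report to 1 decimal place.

Sorted: 387, 398, 407, 409, 420, 431, 464, 527, 596, 1301
Drop lowest 1 (387) and highest 1 (1301)
Remaining (n=8): Σ = 3652, mean = 3652/8 = 456.500

456.5 ms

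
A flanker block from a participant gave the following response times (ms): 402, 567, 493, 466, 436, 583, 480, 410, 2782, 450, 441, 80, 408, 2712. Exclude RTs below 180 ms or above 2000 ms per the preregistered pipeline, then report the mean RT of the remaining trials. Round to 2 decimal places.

466.91 ms

Excluded: 80, 2712, 2782
Retained (n=11): Σ = 5136
Mean = 5136/11 = 466.9091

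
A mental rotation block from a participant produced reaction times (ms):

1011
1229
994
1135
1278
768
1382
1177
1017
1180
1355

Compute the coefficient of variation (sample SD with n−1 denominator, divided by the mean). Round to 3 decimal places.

n = 11, Σ = 12526, M = 1138.7273
Σ(x−M)² = 326200.182; s = √(326200.182/10) = 180.6101
CV = 180.6101 / 1138.7273 = 0.15861

0.159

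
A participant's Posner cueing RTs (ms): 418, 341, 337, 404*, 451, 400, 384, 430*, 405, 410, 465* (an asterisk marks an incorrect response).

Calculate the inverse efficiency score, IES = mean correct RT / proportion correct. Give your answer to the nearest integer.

541 ms

Correct trials (n=8): 418, 341, 337, 451, 400, 384, 405, 410
Mean correct RT = 3146/8 = 393.2500 ms
Proportion correct = 8/11
IES = 393.2500 / (8/11) = 540.719 ms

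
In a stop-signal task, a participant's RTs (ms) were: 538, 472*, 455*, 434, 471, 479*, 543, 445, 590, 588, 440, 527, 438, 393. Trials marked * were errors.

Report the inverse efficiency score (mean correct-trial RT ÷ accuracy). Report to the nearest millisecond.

626 ms

Correct trials (n=11): 538, 434, 471, 543, 445, 590, 588, 440, 527, 438, 393
Mean correct RT = 5407/11 = 491.5455 ms
Proportion correct = 11/14
IES = 491.5455 / (11/14) = 625.603 ms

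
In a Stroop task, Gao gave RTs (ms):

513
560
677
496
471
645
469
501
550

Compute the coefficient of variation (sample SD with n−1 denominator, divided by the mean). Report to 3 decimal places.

n = 9, Σ = 4882, M = 542.4444
Σ(x−M)² = 44228.222; s = √(44228.222/8) = 74.3541
CV = 74.3541 / 542.4444 = 0.13707

0.137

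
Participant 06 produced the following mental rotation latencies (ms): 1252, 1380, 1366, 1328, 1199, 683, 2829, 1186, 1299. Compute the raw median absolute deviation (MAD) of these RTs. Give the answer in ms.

Sorted: 683, 1186, 1199, 1252, 1299, 1328, 1366, 1380, 2829 → median = 1299
|x − 1299|: 47, 81, 67, 29, 100, 616, 1530, 113, 0
Sorted deviations: 0, 29, 47, 67, 81, 100, 113, 616, 1530 → MAD = 81

81 ms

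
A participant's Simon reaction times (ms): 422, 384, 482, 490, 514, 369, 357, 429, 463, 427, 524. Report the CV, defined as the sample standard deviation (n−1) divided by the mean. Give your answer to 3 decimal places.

n = 11, Σ = 4861, M = 441.9091
Σ(x−M)² = 32964.909; s = √(32964.909/10) = 57.4151
CV = 57.4151 / 441.9091 = 0.12993

0.130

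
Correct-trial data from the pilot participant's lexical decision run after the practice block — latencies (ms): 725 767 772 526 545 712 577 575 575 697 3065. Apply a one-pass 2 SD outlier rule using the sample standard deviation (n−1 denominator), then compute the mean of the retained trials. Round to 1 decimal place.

647.1 ms

n = 11, ΣRT = 9536, M = 866.909
Σ(x−M)² = 5397910.91; s = √(5397910.91/10) = 734.705
Cutoffs: 866.909 ± 2·734.705 → [-602.5, 2336.3]
Outside: 3065 → excluded.
Retained (n=10): Σ = 6471, mean = 6471/10 = 647.100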